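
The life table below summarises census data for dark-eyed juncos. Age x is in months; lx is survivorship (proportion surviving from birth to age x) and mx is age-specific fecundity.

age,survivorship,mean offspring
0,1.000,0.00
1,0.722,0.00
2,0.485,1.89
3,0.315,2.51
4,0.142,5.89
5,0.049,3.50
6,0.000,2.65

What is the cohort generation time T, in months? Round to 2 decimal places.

3.10

lx·mx: 0, 0, 0.91665, 0.79065, 0.83638, 0.1715, 0 → R0 = 2.71518
x·lx·mx: 0, 0, 1.8333, 2.37195, 3.34552, 0.8575, 0 → Σ = 8.40827
T = 8.40827 / 2.71518 = 3.096763… → 3.10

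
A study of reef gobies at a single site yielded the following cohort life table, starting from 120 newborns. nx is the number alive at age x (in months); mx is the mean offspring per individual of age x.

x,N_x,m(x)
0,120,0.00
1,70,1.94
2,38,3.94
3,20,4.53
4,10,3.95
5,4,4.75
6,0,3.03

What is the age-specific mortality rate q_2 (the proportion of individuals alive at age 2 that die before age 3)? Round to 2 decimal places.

lx = nx/n0 = nx/120: 1, 0.58333…, 0.31667…, 0.16667…, 0.08333…, 0.03333…, 0
q_2 = (l_2 − l_3) / l_2 = (0.316667… − 0.166667…) / 0.316667…
     = 0.15… / 0.316667… = 0.473684… → 0.47

0.47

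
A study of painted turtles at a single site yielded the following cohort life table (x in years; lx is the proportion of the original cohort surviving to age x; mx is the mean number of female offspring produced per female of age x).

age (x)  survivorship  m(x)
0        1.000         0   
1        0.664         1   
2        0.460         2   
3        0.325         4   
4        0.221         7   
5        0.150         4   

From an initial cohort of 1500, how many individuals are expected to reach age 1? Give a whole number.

996

Expected survivors = N0 · l_1 = 1500 × 0.664 = 996 → 996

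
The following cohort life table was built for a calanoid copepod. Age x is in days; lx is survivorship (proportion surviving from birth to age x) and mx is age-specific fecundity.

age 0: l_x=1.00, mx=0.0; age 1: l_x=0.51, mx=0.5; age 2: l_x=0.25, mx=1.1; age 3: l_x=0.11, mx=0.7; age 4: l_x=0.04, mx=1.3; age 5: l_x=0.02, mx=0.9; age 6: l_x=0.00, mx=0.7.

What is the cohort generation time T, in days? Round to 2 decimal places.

lx·mx: 0, 0.255, 0.275, 0.077, 0.052, 0.018, 0 → R0 = 0.677
x·lx·mx: 0, 0.255, 0.55, 0.231, 0.208, 0.09, 0 → Σ = 1.334
T = 1.334 / 0.677 = 1.970458… → 1.97

1.97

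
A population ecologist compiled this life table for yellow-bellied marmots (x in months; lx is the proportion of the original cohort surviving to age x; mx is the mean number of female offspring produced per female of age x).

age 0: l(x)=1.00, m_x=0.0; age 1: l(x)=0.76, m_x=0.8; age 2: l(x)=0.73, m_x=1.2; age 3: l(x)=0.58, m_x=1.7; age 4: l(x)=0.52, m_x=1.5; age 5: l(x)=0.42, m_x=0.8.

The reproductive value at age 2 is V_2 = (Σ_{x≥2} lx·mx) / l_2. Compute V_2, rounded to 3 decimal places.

4.079

lx·mx for x ≥ 2: 0.876, 0.986, 0.78, 0.336 → sum = 2.978
V_2 = 2.978 / l_2 = 2.978 / 0.73 = 4.079452… → 4.079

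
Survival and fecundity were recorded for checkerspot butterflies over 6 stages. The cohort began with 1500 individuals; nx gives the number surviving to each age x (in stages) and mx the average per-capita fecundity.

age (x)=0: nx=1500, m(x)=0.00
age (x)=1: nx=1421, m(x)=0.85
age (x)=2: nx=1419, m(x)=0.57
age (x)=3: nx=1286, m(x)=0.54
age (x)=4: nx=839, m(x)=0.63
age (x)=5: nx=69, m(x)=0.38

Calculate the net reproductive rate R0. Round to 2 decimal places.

lx = nx/n0 = nx/1500: 1, 0.94733…, 0.946, 0.85733…, 0.55933…, 0.046
lx·mx by age: 0, 0.805233…, 0.53922, 0.46296…, 0.35238…, 0.01748
R0 = Σ lx·mx = 2.177273… → 2.18

2.18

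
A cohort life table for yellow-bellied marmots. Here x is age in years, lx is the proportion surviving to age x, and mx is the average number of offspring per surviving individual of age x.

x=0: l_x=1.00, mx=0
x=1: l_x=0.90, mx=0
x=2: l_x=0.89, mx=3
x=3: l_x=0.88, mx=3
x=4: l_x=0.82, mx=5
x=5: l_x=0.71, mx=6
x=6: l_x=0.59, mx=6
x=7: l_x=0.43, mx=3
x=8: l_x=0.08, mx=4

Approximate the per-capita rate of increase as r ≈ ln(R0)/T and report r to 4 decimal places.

0.6592

R0 = Σ lx·mx = 0 + 0 + 2.67 + 2.64 + 4.1 + 4.26 + 3.54 + 1.29 + 0.32 = 18.82
Σ x·lx·mx = 83.79; T = 83.79/18.82 = 4.45218…
r ≈ ln(R0)/T = ln(18.82)/4.45218… = 0.65921… → 0.6592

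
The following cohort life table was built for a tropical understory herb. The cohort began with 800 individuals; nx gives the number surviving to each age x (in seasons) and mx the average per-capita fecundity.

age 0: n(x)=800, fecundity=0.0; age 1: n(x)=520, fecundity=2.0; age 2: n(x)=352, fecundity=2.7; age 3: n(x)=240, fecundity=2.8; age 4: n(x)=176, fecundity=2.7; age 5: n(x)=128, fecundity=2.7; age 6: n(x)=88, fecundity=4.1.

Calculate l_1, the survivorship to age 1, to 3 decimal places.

l_1 = n_1/n_0 = 520/800 = 0.65 → 0.650

0.650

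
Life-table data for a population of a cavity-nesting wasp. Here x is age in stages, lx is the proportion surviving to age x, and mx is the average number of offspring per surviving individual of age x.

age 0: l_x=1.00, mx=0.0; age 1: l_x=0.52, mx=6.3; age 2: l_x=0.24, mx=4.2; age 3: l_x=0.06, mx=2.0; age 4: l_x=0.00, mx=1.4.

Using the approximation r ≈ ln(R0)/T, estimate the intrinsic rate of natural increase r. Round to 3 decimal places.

1.155

R0 = Σ lx·mx = 0 + 3.276 + 1.008 + 0.12 + 0 = 4.404
Σ x·lx·mx = 5.652; T = 5.652/4.404 = 1.28338…
r ≈ ln(R0)/T = ln(4.404)/1.28338… = 1.15516… → 1.155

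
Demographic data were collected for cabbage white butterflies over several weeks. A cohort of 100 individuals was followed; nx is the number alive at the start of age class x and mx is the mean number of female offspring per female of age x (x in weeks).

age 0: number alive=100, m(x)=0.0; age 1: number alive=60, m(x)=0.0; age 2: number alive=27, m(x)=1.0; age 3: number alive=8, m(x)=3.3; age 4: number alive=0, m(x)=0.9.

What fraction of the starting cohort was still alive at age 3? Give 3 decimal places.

0.080

l_3 = n_3/n_0 = 8/100 = 0.08 → 0.080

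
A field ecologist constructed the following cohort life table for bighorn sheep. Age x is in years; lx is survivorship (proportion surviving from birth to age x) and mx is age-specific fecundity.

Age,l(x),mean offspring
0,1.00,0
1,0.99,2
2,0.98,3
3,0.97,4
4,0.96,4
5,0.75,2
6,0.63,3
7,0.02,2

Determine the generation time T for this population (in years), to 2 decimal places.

lx·mx: 0, 1.98, 2.94, 3.88, 3.84, 1.5, 1.89, 0.04 → R0 = 16.07
x·lx·mx: 0, 1.98, 5.88, 11.64, 15.36, 7.5, 11.34, 0.28 → Σ = 53.98
T = 53.98 / 16.07 = 3.359054… → 3.36

3.36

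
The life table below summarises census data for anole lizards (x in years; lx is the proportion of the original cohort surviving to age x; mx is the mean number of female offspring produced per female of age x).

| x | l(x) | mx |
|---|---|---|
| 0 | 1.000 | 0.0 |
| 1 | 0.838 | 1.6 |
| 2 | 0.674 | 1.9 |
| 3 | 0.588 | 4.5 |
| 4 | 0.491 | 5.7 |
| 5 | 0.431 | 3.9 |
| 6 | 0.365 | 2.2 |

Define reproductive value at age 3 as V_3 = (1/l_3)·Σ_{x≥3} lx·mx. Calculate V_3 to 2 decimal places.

13.48

lx·mx for x ≥ 3: 2.646, 2.7987, 1.6809, 0.803 → sum = 7.9286
V_3 = 7.9286 / l_3 = 7.9286 / 0.588 = 13.484014… → 13.48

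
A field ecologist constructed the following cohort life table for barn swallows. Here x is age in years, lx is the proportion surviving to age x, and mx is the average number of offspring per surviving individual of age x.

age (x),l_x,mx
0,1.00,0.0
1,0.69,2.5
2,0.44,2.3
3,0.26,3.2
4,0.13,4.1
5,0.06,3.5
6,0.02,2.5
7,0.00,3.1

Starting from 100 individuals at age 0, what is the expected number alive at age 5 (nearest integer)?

6

Expected survivors = N0 · l_5 = 100 × 0.06 = 6 → 6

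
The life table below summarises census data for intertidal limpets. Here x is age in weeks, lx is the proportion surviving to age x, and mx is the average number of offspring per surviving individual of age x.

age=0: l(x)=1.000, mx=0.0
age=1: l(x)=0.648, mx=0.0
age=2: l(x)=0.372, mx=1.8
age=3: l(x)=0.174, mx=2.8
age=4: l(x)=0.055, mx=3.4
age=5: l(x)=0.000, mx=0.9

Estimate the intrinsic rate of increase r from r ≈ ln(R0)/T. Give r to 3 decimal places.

0.112

R0 = Σ lx·mx = 0 + 0 + 0.6696 + 0.4872 + 0.187 + 0 = 1.3438
Σ x·lx·mx = 3.5488; T = 3.5488/1.3438 = 2.64087…
r ≈ ln(R0)/T = ln(1.3438)/2.64087… = 0.1119… → 0.112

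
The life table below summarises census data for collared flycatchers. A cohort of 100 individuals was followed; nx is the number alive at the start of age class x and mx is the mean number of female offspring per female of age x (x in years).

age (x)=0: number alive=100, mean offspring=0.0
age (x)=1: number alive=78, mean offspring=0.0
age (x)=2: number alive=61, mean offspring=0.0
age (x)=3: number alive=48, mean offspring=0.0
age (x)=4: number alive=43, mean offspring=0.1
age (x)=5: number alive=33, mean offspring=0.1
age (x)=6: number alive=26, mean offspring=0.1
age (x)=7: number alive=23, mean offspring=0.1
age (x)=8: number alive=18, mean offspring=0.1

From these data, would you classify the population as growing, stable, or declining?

lx = nx/n0 = nx/100: 1, 0.78, 0.61, 0.48, 0.43, 0.33, 0.26, 0.23, 0.18
R0 = Σ lx·mx = 0 + 0 + 0 + 0 + 0.043 + 0.033 + 0.026 + 0.023 + 0.018 = 0.143
R0 < 1, so the population is declining.

declining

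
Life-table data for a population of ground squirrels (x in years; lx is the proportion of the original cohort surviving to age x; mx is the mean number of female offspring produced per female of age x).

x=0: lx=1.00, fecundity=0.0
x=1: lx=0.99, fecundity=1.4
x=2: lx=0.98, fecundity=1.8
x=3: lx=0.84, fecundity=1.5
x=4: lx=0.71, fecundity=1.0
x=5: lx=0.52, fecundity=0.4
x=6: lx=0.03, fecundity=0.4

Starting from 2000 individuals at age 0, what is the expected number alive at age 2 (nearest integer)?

Expected survivors = N0 · l_2 = 2000 × 0.98 = 1960 → 1960

1960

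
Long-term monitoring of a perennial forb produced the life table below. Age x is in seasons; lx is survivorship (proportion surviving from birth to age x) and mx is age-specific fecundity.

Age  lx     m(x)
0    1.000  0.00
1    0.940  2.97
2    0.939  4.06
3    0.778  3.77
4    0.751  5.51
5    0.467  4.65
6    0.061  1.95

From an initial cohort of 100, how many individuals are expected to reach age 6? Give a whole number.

6

Expected survivors = N0 · l_6 = 100 × 0.061 = 6.1 → 6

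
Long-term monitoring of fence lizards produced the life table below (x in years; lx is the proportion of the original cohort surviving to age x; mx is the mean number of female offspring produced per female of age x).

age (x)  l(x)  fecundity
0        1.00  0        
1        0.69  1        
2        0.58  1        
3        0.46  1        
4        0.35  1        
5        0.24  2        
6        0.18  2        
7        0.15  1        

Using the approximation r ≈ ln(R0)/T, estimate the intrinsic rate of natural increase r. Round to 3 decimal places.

0.336

R0 = Σ lx·mx = 0 + 0.69 + 0.58 + 0.46 + 0.35 + 0.48 + 0.36 + 0.15 = 3.07
Σ x·lx·mx = 10.24; T = 10.24/3.07 = 3.3355…
r ≈ ln(R0)/T = ln(3.07)/3.3355… = 0.33628… → 0.336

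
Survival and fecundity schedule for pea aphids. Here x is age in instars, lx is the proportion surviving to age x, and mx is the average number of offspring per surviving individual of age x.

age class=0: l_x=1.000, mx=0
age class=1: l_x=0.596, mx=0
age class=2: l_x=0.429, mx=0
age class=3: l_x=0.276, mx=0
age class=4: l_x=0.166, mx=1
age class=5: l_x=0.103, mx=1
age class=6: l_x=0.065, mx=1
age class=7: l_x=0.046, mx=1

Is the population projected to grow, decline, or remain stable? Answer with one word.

R0 = Σ lx·mx = 0 + 0 + 0 + 0 + 0.166 + 0.103 + 0.065 + 0.046 = 0.38
R0 < 1, so the population is declining.

declining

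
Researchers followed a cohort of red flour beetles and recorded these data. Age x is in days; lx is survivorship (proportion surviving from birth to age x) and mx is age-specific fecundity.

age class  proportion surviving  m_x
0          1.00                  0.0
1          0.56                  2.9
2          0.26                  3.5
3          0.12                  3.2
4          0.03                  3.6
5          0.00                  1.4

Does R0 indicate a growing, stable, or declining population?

R0 = Σ lx·mx = 0 + 1.624 + 0.91 + 0.384 + 0.108 + 0 = 3.026
R0 > 1, so the population is growing.

growing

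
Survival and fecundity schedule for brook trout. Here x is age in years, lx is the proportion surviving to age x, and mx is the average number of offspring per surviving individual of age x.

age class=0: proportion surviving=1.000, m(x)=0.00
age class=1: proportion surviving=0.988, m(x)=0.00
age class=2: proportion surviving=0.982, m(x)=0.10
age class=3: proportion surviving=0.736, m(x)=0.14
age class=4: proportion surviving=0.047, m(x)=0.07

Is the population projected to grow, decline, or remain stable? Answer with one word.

R0 = Σ lx·mx = 0 + 0 + 0.0982 + 0.10304 + 0.00329 = 0.20453
R0 < 1, so the population is declining.

declining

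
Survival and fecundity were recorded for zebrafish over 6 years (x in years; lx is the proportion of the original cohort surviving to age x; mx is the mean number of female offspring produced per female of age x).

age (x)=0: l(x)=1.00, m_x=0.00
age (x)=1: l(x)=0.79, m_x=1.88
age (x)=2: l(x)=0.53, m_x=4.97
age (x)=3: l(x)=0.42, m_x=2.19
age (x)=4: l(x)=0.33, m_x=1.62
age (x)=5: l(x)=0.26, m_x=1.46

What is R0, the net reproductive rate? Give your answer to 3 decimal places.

5.953

lx·mx by age: 0, 1.4852, 2.6341, 0.9198, 0.5346, 0.3796
R0 = Σ lx·mx = 5.9533 → 5.953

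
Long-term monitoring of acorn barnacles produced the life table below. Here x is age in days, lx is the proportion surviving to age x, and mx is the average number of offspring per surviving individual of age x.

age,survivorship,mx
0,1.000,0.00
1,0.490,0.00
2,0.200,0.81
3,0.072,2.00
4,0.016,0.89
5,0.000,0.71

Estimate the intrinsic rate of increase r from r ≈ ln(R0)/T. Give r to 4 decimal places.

-0.4485

R0 = Σ lx·mx = 0 + 0 + 0.162 + 0.144 + 0.01424 + 0 = 0.32024
Σ x·lx·mx = 0.81296; T = 0.81296/0.32024 = 2.5386…
r ≈ ln(R0)/T = ln(0.32024)/2.5386… = -0.448549… → -0.4485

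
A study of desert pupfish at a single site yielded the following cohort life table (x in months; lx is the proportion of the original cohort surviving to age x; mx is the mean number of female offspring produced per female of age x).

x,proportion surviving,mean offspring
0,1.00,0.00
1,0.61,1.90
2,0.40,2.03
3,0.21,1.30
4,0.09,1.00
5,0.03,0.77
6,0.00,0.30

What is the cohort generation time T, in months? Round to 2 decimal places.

1.73

lx·mx: 0, 1.159, 0.812, 0.273, 0.09, 0.0231, 0 → R0 = 2.3571
x·lx·mx: 0, 1.159, 1.624, 0.819, 0.36, 0.1155, 0 → Σ = 4.0775
T = 4.0775 / 2.3571 = 1.72988… → 1.73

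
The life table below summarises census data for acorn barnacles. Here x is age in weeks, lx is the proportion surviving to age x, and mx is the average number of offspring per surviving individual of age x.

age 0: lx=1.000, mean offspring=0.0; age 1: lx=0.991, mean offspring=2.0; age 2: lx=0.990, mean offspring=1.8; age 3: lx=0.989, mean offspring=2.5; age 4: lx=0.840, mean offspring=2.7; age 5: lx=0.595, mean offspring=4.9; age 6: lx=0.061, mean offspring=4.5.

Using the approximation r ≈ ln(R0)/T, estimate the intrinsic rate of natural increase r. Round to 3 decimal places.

R0 = Σ lx·mx = 0 + 1.982 + 1.782 + 2.4725 + 2.268 + 2.9155 + 0.2745 = 11.6945
Σ x·lx·mx = 38.26; T = 38.26/11.6945 = 3.27162…
r ≈ ln(R0)/T = ln(11.6945)/3.27162… = 0.75165… → 0.752

0.752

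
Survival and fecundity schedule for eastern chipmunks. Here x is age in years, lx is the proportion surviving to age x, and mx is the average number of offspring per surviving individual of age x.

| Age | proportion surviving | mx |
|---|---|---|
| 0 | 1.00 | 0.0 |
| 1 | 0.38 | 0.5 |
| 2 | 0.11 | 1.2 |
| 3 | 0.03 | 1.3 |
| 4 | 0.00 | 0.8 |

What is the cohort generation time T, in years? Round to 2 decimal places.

lx·mx: 0, 0.19, 0.132, 0.039, 0 → R0 = 0.361
x·lx·mx: 0, 0.19, 0.264, 0.117, 0 → Σ = 0.571
T = 0.571 / 0.361 = 1.581717… → 1.58

1.58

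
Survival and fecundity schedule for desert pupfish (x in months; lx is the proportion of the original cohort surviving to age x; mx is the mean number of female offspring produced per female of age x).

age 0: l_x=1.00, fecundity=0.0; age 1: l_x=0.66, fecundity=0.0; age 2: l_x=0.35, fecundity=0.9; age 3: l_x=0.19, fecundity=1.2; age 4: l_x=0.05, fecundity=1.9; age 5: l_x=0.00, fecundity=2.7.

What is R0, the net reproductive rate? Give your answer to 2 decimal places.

lx·mx by age: 0, 0, 0.315, 0.228, 0.095, 0
R0 = Σ lx·mx = 0.638 → 0.64

0.64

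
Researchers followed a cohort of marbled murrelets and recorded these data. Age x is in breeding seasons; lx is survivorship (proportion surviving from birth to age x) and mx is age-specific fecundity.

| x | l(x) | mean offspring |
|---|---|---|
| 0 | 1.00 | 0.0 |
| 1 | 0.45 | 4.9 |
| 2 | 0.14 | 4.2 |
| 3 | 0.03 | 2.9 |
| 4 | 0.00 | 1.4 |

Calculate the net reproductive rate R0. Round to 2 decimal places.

2.88

lx·mx by age: 0, 2.205, 0.588, 0.087, 0
R0 = Σ lx·mx = 2.88 → 2.88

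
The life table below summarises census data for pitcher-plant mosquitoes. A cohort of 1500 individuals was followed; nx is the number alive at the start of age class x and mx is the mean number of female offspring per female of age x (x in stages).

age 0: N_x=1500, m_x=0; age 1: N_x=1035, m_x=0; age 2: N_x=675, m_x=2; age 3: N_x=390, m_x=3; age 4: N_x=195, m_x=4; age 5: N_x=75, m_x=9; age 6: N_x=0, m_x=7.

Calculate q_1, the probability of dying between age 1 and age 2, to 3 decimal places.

lx = nx/n0 = nx/1500: 1, 0.69, 0.45, 0.26, 0.13, 0.05, 0
q_1 = (l_1 − l_2) / l_1 = (0.69 − 0.45) / 0.69
     = 0.24 / 0.69 = 0.347826… → 0.348

0.348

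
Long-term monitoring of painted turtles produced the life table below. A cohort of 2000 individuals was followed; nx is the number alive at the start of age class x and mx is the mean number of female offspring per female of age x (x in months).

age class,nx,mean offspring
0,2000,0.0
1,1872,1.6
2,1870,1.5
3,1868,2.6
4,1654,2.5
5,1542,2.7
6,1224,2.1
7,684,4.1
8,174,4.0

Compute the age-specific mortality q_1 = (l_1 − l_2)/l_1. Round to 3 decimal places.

0.001

lx = nx/n0 = nx/2000: 1, 0.936, 0.935, 0.934, 0.827, 0.771, 0.612, 0.342, 0.087
q_1 = (l_1 − l_2) / l_1 = (0.936 − 0.935) / 0.936
     = 0.001 / 0.936 = 0.001068… → 0.001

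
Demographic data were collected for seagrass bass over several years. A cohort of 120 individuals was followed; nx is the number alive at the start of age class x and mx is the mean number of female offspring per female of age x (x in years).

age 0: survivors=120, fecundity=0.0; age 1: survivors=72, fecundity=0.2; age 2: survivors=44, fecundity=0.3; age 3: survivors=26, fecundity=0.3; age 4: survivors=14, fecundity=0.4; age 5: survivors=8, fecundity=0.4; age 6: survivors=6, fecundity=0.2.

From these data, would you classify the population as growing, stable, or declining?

lx = nx/n0 = nx/120: 1, 0.6, 0.36667…, 0.21667…, 0.11667…, 0.06667…, 0.05
R0 = Σ lx·mx = 0 + 0.12 + 0.11… + 0.065… + 0.046667… + 0.026667… + 0.01 = 0.378333…
R0 < 1, so the population is declining.

declining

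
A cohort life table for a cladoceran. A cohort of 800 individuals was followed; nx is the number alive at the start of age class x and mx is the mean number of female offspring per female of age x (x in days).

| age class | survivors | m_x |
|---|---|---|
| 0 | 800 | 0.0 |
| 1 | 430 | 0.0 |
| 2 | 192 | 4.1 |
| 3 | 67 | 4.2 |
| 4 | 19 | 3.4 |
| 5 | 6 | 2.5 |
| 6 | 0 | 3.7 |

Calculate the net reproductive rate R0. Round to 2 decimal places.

1.44

lx = nx/n0 = nx/800: 1, 0.5375, 0.24, 0.08375, 0.02375, 0.0075, 0
lx·mx by age: 0, 0, 0.984, 0.35175, 0.08075, 0.01875, 0
R0 = Σ lx·mx = 1.43525 → 1.44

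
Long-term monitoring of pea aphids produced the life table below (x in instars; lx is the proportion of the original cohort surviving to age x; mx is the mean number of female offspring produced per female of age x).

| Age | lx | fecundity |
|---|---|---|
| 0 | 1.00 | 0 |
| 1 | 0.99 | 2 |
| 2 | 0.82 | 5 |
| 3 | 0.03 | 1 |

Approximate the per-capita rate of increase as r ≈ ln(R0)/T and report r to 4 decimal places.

1.0768

R0 = Σ lx·mx = 0 + 1.98 + 4.1 + 0.03 = 6.11
Σ x·lx·mx = 10.27; T = 10.27/6.11 = 1.68085…
r ≈ ln(R0)/T = ln(6.11)/1.68085… = 1.076792… → 1.0768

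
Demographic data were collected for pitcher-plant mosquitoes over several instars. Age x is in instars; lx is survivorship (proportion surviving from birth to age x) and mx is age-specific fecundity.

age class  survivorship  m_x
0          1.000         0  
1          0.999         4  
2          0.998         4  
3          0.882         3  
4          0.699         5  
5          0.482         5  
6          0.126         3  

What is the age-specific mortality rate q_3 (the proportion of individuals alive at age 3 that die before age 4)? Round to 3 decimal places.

q_3 = (l_3 − l_4) / l_3 = (0.882 − 0.699) / 0.882
     = 0.183 / 0.882 = 0.207483… → 0.207

0.207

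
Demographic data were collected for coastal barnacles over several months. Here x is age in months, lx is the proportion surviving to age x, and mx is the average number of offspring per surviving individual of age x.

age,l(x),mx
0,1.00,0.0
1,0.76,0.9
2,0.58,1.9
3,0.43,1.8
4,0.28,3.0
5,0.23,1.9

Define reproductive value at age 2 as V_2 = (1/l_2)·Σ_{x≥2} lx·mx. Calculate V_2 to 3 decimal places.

5.436

lx·mx for x ≥ 2: 1.102, 0.774, 0.84, 0.437 → sum = 3.153
V_2 = 3.153 / l_2 = 3.153 / 0.58 = 5.436207… → 5.436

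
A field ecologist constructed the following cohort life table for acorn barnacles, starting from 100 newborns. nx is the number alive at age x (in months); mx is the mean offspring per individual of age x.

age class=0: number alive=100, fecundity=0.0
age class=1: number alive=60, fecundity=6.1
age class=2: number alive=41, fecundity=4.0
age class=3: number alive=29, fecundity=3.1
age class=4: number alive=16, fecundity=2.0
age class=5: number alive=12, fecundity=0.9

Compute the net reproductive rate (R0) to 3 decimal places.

lx = nx/n0 = nx/100: 1, 0.6, 0.41, 0.29, 0.16, 0.12
lx·mx by age: 0, 3.66, 1.64, 0.899, 0.32, 0.108
R0 = Σ lx·mx = 6.627 → 6.627

6.627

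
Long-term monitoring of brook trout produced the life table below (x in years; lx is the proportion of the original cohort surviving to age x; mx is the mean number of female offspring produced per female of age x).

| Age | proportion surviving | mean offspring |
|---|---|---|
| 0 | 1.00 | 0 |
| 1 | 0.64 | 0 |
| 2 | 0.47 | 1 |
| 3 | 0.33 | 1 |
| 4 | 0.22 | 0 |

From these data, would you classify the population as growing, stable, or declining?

R0 = Σ lx·mx = 0 + 0 + 0.47 + 0.33 + 0 = 0.8
R0 < 1, so the population is declining.

declining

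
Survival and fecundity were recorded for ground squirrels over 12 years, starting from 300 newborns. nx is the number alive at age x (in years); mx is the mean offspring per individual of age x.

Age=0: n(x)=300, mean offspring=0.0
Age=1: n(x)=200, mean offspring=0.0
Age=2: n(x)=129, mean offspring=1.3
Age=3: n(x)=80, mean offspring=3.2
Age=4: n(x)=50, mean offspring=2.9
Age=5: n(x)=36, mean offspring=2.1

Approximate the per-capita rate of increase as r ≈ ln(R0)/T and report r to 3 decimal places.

0.239

lx = nx/n0 = nx/300: 1, 0.66667…, 0.43, 0.26667…, 0.16667…, 0.12
R0 = Σ lx·mx = 0 + 0 + 0.559 + 0.85333… + 0.48333… + 0.252 = 2.147667…
Σ x·lx·mx = 6.871333…; T = 6.871333…/2.147667… = 3.19944…
r ≈ ln(R0)/T = ln(2.147667…)/3.19944… = 0.23891… → 0.239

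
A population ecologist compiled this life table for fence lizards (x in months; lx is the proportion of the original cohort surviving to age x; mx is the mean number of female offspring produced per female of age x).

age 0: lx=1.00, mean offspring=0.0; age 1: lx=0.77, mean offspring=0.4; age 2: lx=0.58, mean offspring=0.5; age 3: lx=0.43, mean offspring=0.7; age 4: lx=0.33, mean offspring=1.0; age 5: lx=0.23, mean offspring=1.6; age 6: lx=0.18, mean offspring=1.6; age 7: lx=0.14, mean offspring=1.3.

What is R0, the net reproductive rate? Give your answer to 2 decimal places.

lx·mx by age: 0, 0.308, 0.29, 0.301, 0.33, 0.368, 0.288, 0.182
R0 = Σ lx·mx = 2.067 → 2.07

2.07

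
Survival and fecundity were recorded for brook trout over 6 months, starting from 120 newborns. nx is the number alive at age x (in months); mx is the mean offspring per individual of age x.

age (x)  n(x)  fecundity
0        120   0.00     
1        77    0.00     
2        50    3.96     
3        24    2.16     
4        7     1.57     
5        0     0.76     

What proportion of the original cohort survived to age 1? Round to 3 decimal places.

l_1 = n_1/n_0 = 77/120 = 0.641667… → 0.642

0.642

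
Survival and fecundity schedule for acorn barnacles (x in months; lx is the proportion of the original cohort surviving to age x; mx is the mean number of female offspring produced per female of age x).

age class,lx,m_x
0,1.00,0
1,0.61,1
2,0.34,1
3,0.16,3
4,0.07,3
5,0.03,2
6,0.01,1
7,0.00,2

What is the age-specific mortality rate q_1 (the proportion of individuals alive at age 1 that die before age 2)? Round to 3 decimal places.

0.443

q_1 = (l_1 − l_2) / l_1 = (0.61 − 0.34) / 0.61
     = 0.27 / 0.61 = 0.442623… → 0.443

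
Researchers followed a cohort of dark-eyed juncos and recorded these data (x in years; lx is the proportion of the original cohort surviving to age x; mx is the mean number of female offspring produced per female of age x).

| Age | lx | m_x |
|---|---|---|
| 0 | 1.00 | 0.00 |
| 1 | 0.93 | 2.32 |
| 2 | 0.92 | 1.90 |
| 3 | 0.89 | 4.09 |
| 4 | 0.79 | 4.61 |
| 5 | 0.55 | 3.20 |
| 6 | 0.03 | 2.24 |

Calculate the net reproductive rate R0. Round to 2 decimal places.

lx·mx by age: 0, 2.1576, 1.748, 3.6401, 3.6419, 1.76, 0.0672
R0 = Σ lx·mx = 13.0148 → 13.01

13.01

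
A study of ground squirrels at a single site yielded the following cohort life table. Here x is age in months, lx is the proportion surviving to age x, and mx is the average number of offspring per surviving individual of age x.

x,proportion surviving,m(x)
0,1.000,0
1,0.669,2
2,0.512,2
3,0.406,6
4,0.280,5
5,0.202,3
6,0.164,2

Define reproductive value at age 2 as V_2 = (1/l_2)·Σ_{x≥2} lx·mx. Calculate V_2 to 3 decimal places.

11.316

lx·mx for x ≥ 2: 1.024, 2.436, 1.4, 0.606, 0.328 → sum = 5.794
V_2 = 5.794 / l_2 = 5.794 / 0.512 = 11.316406… → 11.316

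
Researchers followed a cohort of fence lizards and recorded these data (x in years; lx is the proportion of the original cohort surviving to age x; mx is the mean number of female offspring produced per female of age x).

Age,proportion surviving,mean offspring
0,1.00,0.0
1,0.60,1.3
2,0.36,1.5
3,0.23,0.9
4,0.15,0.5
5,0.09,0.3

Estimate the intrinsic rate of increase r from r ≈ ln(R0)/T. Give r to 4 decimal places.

0.2726

R0 = Σ lx·mx = 0 + 0.78 + 0.54 + 0.207 + 0.075 + 0.027 = 1.629
Σ x·lx·mx = 2.916; T = 2.916/1.629 = 1.79006…
r ≈ ln(R0)/T = ln(1.629)/1.79006… = 0.272598… → 0.2726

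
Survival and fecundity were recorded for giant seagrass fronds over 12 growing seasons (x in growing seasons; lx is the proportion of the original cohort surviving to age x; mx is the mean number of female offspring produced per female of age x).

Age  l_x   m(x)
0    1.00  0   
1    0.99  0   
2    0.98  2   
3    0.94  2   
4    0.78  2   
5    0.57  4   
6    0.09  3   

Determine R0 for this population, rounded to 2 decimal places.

7.95

lx·mx by age: 0, 0, 1.96, 1.88, 1.56, 2.28, 0.27
R0 = Σ lx·mx = 7.95 → 7.95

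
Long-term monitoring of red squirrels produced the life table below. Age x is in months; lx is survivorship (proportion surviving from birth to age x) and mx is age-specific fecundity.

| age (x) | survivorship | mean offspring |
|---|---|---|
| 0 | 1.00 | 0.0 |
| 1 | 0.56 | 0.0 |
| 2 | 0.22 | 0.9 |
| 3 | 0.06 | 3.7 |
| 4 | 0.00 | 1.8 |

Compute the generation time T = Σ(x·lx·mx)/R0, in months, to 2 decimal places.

2.53

lx·mx: 0, 0, 0.198, 0.222, 0 → R0 = 0.42
x·lx·mx: 0, 0, 0.396, 0.666, 0 → Σ = 1.062
T = 1.062 / 0.42 = 2.528571… → 2.53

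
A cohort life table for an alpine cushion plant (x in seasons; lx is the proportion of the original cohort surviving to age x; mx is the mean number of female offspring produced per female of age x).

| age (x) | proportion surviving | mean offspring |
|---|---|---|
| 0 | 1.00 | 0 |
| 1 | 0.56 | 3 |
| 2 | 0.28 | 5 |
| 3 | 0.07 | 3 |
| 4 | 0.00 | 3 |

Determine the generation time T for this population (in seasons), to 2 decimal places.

lx·mx: 0, 1.68, 1.4, 0.21, 0 → R0 = 3.29
x·lx·mx: 0, 1.68, 2.8, 0.63, 0 → Σ = 5.11
T = 5.11 / 3.29 = 1.553191… → 1.55

1.55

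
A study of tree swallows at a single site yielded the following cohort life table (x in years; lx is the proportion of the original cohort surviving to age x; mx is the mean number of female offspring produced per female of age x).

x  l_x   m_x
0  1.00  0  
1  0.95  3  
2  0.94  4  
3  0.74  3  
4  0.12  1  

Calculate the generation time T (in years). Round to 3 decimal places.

1.956

lx·mx: 0, 2.85, 3.76, 2.22, 0.12 → R0 = 8.95
x·lx·mx: 0, 2.85, 7.52, 6.66, 0.48 → Σ = 17.51
T = 17.51 / 8.95 = 1.956425… → 1.956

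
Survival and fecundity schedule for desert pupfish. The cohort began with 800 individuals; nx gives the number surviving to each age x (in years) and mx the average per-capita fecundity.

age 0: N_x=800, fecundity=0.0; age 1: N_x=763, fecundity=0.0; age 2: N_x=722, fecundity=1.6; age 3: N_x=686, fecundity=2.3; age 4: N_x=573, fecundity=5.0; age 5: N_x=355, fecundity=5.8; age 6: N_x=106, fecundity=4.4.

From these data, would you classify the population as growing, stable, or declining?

growing

lx = nx/n0 = nx/800: 1, 0.95375, 0.9025, 0.8575, 0.71625, 0.44375, 0.1325
R0 = Σ lx·mx = 0 + 0 + 1.444 + 1.97225 + 3.58125 + 2.57375 + 0.583 = 10.15425
R0 > 1, so the population is growing.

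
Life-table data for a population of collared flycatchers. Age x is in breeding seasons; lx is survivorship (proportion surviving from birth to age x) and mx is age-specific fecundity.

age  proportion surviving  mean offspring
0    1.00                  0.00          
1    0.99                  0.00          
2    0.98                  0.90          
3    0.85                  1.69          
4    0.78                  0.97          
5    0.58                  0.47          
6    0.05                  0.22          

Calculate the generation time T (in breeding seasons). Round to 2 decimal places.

3.13

lx·mx: 0, 0, 0.882, 1.4365, 0.7566, 0.2726, 0.011 → R0 = 3.3587
x·lx·mx: 0, 0, 1.764, 4.3095, 3.0264, 1.363, 0.066 → Σ = 10.5289
T = 10.5289 / 3.3587 = 3.134814… → 3.13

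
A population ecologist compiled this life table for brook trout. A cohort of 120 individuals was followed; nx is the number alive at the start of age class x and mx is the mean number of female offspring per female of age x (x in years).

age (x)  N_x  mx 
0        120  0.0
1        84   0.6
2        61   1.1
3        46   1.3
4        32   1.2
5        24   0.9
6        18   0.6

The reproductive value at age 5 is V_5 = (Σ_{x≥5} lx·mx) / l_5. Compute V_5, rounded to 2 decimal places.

lx = nx/n0 = nx/120: 1, 0.7, 0.50833…, 0.38333…, 0.26667…, 0.2, 0.15
lx·mx for x ≥ 5: 0.18, 0.09 → sum = 0.27
V_5 = 0.27 / l_5 = 0.27 / 0.2 = 1.35 → 1.35

1.35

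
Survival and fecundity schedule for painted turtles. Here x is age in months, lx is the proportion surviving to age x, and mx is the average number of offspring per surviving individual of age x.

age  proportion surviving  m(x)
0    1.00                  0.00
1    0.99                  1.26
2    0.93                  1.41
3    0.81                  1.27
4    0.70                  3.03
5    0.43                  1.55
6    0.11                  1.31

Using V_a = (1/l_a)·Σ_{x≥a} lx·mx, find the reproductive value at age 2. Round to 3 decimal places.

lx·mx for x ≥ 2: 1.3113, 1.0287, 2.121, 0.6665, 0.1441 → sum = 5.2716
V_2 = 5.2716 / l_2 = 5.2716 / 0.93 = 5.668387… → 5.668

5.668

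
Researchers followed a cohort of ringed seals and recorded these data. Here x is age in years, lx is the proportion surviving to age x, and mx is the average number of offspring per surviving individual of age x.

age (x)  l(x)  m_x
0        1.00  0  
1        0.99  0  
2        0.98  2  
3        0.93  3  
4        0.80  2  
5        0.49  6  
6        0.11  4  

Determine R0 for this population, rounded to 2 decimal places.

lx·mx by age: 0, 0, 1.96, 2.79, 1.6, 2.94, 0.44
R0 = Σ lx·mx = 9.73 → 9.73

9.73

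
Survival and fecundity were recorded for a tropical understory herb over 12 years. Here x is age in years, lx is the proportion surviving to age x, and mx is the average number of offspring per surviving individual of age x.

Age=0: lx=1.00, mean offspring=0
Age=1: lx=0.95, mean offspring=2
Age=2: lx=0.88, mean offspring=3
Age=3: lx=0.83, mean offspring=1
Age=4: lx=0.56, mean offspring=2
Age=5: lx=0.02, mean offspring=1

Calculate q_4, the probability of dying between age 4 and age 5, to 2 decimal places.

q_4 = (l_4 − l_5) / l_4 = (0.56 − 0.02) / 0.56
     = 0.54 / 0.56 = 0.964286… → 0.96

0.96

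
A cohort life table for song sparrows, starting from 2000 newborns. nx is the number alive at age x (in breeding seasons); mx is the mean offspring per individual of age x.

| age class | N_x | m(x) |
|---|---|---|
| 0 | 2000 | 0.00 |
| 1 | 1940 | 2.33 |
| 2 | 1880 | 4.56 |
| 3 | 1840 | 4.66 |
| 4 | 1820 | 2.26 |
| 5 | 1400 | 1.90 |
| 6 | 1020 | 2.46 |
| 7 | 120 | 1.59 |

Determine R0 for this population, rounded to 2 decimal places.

15.57

lx = nx/n0 = nx/2000: 1, 0.97, 0.94, 0.92, 0.91, 0.7, 0.51, 0.06
lx·mx by age: 0, 2.2601, 4.2864, 4.2872, 2.0566, 1.33, 1.2546, 0.0954
R0 = Σ lx·mx = 15.5703 → 15.57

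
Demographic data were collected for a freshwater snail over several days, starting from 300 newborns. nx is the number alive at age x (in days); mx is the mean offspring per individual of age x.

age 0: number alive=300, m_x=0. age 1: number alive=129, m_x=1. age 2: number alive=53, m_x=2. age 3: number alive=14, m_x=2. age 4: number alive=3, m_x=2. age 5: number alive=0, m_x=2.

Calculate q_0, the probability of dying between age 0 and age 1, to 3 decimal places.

lx = nx/n0 = nx/300: 1, 0.43, 0.17667…, 0.04667…, 0.01, 0
q_0 = (l_0 − l_1) / l_0 = (1 − 0.43) / 1
     = 0.57 / 1 = 0.57 → 0.570

0.570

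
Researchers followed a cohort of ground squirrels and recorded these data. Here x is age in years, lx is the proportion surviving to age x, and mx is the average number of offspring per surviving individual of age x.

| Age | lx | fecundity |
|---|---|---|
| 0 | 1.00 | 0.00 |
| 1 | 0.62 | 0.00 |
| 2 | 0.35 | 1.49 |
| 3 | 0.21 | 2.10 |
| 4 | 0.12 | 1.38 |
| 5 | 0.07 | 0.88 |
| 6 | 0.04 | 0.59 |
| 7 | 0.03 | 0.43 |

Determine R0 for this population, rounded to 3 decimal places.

1.226

lx·mx by age: 0, 0, 0.5215, 0.441, 0.1656, 0.0616, 0.0236, 0.0129
R0 = Σ lx·mx = 1.2262 → 1.226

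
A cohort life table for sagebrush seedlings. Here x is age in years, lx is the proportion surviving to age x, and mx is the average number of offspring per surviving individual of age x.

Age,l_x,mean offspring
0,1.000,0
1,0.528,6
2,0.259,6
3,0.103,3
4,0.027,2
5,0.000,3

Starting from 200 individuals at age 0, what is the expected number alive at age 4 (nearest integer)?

Expected survivors = N0 · l_4 = 200 × 0.027 = 5.4 → 5

5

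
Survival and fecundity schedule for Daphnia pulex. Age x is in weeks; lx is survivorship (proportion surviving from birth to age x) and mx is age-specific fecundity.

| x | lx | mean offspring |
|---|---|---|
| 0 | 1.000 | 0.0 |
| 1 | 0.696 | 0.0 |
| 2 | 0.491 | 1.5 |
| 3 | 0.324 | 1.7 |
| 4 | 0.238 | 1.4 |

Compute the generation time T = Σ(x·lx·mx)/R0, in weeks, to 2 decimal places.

2.75

lx·mx: 0, 0, 0.7365, 0.5508, 0.3332 → R0 = 1.6205
x·lx·mx: 0, 0, 1.473, 1.6524, 1.3328 → Σ = 4.4582
T = 4.4582 / 1.6205 = 2.751126… → 2.75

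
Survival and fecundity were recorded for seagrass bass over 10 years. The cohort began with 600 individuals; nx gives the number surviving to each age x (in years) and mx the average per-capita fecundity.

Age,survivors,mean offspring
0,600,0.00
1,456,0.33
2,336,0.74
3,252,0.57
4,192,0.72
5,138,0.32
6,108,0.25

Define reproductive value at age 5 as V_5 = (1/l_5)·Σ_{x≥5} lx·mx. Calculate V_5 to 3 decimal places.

lx = nx/n0 = nx/600: 1, 0.76, 0.56, 0.42, 0.32, 0.23, 0.18
lx·mx for x ≥ 5: 0.0736, 0.045 → sum = 0.1186
V_5 = 0.1186 / l_5 = 0.1186 / 0.23 = 0.515652… → 0.516

0.516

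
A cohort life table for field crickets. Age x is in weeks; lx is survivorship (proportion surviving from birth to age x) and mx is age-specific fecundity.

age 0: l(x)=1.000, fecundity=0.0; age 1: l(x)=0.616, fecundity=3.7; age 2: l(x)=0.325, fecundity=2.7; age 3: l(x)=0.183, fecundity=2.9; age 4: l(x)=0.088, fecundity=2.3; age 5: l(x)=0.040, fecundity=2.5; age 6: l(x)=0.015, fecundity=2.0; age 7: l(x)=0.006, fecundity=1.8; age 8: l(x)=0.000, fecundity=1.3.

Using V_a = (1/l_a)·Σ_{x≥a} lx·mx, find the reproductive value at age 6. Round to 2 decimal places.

2.72

lx·mx for x ≥ 6: 0.03, 0.0108, 0 → sum = 0.0408
V_6 = 0.0408 / l_6 = 0.0408 / 0.015 = 2.72 → 2.72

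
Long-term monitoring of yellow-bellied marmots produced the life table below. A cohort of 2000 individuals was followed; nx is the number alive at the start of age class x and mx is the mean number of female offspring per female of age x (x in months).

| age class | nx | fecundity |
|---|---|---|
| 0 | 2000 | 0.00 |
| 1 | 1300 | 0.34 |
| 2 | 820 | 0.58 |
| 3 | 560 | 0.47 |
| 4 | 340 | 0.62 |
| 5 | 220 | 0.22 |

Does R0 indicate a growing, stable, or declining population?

declining

lx = nx/n0 = nx/2000: 1, 0.65, 0.41, 0.28, 0.17, 0.11
R0 = Σ lx·mx = 0 + 0.221 + 0.2378 + 0.1316 + 0.1054 + 0.0242 = 0.72
R0 < 1, so the population is declining.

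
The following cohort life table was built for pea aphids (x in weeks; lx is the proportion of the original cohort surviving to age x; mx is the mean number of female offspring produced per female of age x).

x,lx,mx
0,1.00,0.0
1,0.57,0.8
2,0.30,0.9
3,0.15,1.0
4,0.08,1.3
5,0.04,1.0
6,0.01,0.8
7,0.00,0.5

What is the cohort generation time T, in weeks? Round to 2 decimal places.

2.05

lx·mx: 0, 0.456, 0.27, 0.15, 0.104, 0.04, 0.008, 0 → R0 = 1.028
x·lx·mx: 0, 0.456, 0.54, 0.45, 0.416, 0.2, 0.048, 0 → Σ = 2.11
T = 2.11 / 1.028 = 2.052529… → 2.05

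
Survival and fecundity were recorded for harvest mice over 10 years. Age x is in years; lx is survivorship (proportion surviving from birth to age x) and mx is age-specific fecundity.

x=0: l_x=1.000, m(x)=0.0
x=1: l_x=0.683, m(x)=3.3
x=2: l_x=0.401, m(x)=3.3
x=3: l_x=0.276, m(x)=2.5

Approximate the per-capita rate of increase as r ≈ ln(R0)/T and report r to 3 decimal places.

0.888

R0 = Σ lx·mx = 0 + 2.2539 + 1.3233 + 0.69 = 4.2672
Σ x·lx·mx = 6.9705; T = 6.9705/4.2672 = 1.63351…
r ≈ ln(R0)/T = ln(4.2672)/1.63351… = 0.88825… → 0.888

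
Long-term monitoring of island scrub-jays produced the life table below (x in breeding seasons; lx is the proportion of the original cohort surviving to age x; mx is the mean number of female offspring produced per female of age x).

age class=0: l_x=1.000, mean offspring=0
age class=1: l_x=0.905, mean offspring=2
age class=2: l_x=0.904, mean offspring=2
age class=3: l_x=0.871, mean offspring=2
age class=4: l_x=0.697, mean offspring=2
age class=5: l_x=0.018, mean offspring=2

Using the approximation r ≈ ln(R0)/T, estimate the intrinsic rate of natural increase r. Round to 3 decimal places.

R0 = Σ lx·mx = 0 + 1.81 + 1.808 + 1.742 + 1.394 + 0.036 = 6.79
Σ x·lx·mx = 16.408; T = 16.408/6.79 = 2.41649…
r ≈ ln(R0)/T = ln(6.79)/2.41649… = 0.79266… → 0.793

0.793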